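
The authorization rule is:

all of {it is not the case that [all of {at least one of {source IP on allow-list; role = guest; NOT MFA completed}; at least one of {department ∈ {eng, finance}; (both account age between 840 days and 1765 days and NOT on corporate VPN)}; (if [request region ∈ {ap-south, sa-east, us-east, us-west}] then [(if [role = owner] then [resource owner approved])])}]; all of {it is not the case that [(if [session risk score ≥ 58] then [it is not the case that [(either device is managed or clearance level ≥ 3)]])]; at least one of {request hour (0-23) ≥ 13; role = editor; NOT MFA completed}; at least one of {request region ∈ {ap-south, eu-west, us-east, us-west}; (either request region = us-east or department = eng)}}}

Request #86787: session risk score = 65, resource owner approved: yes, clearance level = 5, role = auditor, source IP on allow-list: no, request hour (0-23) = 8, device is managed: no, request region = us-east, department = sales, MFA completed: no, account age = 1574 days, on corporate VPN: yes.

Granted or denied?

Granted

Atomic conditions:
  source IP on allow-list: no → false
  role = guest: auditor == guest is false
  NOT MFA completed: no → true
  department ∈ {eng, finance}: sales is not in the set → false
  account age between 840 days and 1765 days: 1574 in [840, 1765] is true
  NOT on corporate VPN: yes → false
  request region ∈ {ap-south, sa-east, us-east, us-west}: us-east is in the set → true
  role = owner: auditor == owner is false
  resource owner approved: yes → true
  session risk score ≥ 58: 65 ≥ 58 is true
  device is managed: no → false
  clearance level ≥ 3: 5 ≥ 3 is true
  request hour (0-23) ≥ 13: 8 ≥ 13 is false
  role = editor: auditor == editor is false
  request region ∈ {ap-south, eu-west, us-east, us-west}: us-east is in the set → true
  request region = us-east: us-east == us-east is true
  department = eng: sales == eng is false
Combine:
[1.1.1] false OR false OR true = true
[1.1.2.2] true AND false = false
[1.1.2] false OR false = false
[1.1.3.2] false → true (antecedent false ⇒ implication holds) = true
[1.1.3] true → true = true
[1.1] true AND false AND true = false
[1] NOT false = true
[2.1.1.2.1] false OR true = true
[2.1.1.2] NOT true = false
[2.1.1] true → false = false
[2.1] NOT false = true
[2.2] false OR false OR true = true
[2.3.2] true OR false = true
[2.3] true OR true = true
[2] true AND true AND true = true
[root] true AND true = true
Overall: true → granted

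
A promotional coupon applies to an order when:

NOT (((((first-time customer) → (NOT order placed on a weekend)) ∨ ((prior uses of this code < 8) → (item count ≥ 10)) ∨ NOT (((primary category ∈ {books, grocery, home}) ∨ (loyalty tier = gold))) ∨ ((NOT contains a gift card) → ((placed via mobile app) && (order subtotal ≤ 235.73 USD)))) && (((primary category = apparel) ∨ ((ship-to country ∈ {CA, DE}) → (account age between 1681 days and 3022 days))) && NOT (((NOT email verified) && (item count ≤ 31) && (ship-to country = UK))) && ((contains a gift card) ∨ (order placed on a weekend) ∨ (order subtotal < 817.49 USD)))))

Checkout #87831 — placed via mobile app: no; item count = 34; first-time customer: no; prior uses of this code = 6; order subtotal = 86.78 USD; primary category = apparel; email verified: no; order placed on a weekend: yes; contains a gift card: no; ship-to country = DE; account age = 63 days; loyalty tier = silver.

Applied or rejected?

Atomic conditions:
  first-time customer: no → false
  NOT order placed on a weekend: yes → false
  prior uses of this code < 8: 6 < 8 is true
  item count ≥ 10: 34 ≥ 10 is true
  primary category ∈ {books, grocery, home}: apparel is not in the set → false
  loyalty tier = gold: silver == gold is false
  NOT contains a gift card: no → true
  placed via mobile app: no → false
  order subtotal ≤ 235.73 USD: 86.78 ≤ 235.73 is true
  primary category = apparel: apparel == apparel is true
  ship-to country ∈ {CA, DE}: DE is in the set → true
  account age between 1681 days and 3022 days: 63 in [1681, 3022] is false
  NOT email verified: no → true
  item count ≤ 31: 34 ≤ 31 is false
  ship-to country = UK: DE == UK is false
  contains a gift card: no → false
  order placed on a weekend: yes → true
  order subtotal < 817.49 USD: 86.78 < 817.49 is true
Combine:
[1.1.1] false → false (antecedent false ⇒ implication holds) = true
[1.1.2] true → true = true
[1.1.3.1] false OR false = false
[1.1.3] NOT false = true
[1.1.4.2] false AND true = false
[1.1.4] true → false = false
[1.1] true OR true OR true OR false = true
[1.2.1.2] true → false = false
[1.2.1] true OR false = true
[1.2.2.1] true AND false AND false = false
[1.2.2] NOT false = true
[1.2.3] false OR true OR true = true
[1.2] true AND true AND true = true
[1] true AND true = true
[root] NOT true = false
Overall: false → rejected

Rejected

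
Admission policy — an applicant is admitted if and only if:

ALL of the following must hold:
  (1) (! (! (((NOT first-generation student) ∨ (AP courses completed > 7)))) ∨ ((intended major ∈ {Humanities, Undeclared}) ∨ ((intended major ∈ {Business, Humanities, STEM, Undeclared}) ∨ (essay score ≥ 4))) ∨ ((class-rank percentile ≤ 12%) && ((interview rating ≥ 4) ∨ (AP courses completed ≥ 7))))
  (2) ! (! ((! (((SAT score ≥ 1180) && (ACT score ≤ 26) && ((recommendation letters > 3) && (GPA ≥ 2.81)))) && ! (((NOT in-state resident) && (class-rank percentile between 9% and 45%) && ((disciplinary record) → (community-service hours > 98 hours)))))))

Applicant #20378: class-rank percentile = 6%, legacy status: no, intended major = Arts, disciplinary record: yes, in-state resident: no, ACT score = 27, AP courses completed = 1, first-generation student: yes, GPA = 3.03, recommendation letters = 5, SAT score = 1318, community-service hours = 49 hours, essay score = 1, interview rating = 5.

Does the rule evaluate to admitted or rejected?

Admitted

Atomic conditions:
  NOT first-generation student: yes → false
  AP courses completed > 7: 1 > 7 is false
  intended major ∈ {Humanities, Undeclared}: Arts is not in the set → false
  intended major ∈ {Business, Humanities, STEM, Undeclared}: Arts is not in the set → false
  essay score ≥ 4: 1 ≥ 4 is false
  class-rank percentile ≤ 12%: 6 ≤ 12 is true
  interview rating ≥ 4: 5 ≥ 4 is true
  AP courses completed ≥ 7: 1 ≥ 7 is false
  SAT score ≥ 1180: 1318 ≥ 1180 is true
  ACT score ≤ 26: 27 ≤ 26 is false
  recommendation letters > 3: 5 > 3 is true
  GPA ≥ 2.81: 3.03 ≥ 2.81 is true
  NOT in-state resident: no → true
  class-rank percentile between 9% and 45%: 6 in [9, 45] is false
  disciplinary record: yes → true
  community-service hours > 98 hours: 49 > 98 is false
Combine:
[1.1.1.1] false OR false = false
[1.1.1] NOT false = true
[1.1] NOT true = false
[1.2.2] false OR false = false
[1.2] false OR false = false
[1.3.2] true OR false = true
[1.3] true AND true = true
[1] false OR false OR true = true
[2.1.1.1.1.3] true AND true = true
[2.1.1.1.1] true AND false AND true = false
[2.1.1.1] NOT false = true
[2.1.1.2.1.3] true → false = false
[2.1.1.2.1] true AND false AND false = false
[2.1.1.2] NOT false = true
[2.1.1] true AND true = true
[2.1] NOT true = false
[2] NOT false = true
[root] true AND true = true
Overall: true → admitted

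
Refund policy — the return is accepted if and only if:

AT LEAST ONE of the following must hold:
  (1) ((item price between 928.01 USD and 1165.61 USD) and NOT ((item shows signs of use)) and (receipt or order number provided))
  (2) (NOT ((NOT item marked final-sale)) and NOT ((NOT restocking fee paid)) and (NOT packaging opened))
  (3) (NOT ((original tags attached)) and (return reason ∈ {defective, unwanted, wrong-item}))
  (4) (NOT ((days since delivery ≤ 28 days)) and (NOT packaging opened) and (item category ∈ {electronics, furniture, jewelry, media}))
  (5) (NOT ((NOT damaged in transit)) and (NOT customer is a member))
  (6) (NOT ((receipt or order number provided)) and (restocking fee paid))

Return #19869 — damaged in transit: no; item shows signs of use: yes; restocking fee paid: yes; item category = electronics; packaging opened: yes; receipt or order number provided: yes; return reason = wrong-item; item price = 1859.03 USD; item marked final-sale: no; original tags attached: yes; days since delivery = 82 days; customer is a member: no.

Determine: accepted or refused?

Refused

Atomic conditions:
  item price between 928.01 USD and 1165.61 USD: 1859.03 in [928.01, 1165.61] is false
  item shows signs of use: yes → true
  receipt or order number provided: yes → true
  NOT item marked final-sale: no → true
  NOT restocking fee paid: yes → false
  NOT packaging opened: yes → false
  original tags attached: yes → true
  return reason ∈ {defective, unwanted, wrong-item}: wrong-item is in the set → true
  days since delivery ≤ 28 days: 82 ≤ 28 is false
  item category ∈ {electronics, furniture, jewelry, media}: electronics is in the set → true
  NOT damaged in transit: no → true
  NOT customer is a member: no → true
  restocking fee paid: yes → true
Combine:
[1.2] NOT true = false
[1] false AND false AND true = false
[2.1] NOT true = false
[2.2] NOT false = true
[2] false AND true AND false = false
[3.1] NOT true = false
[3] false AND true = false
[4.1] NOT false = true
[4] true AND false AND true = false
[5.1] NOT true = false
[5] false AND true = false
[6.1] NOT true = false
[6] false AND true = false
[root] false OR false OR false OR false OR false OR false = false
Overall: false → refused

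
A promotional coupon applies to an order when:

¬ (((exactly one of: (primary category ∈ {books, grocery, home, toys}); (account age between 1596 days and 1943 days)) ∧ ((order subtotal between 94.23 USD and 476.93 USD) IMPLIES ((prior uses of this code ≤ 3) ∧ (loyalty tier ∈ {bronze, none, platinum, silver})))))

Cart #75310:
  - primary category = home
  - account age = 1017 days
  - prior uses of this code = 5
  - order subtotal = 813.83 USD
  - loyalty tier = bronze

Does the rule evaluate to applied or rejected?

Atomic conditions:
  primary category ∈ {books, grocery, home, toys}: home is in the set → true
  account age between 1596 days and 1943 days: 1017 in [1596, 1943] is false
  order subtotal between 94.23 USD and 476.93 USD: 813.83 in [94.23, 476.93] is false
  prior uses of this code ≤ 3: 5 ≤ 3 is false
  loyalty tier ∈ {bronze, none, platinum, silver}: bronze is in the set → true
Combine:
[1.1] exactly-one(true, false) = true
[1.2.2] false AND true = false
[1.2] false → false (antecedent false ⇒ implication holds) = true
[1] true AND true = true
[root] NOT true = false
Overall: false → rejected

Rejected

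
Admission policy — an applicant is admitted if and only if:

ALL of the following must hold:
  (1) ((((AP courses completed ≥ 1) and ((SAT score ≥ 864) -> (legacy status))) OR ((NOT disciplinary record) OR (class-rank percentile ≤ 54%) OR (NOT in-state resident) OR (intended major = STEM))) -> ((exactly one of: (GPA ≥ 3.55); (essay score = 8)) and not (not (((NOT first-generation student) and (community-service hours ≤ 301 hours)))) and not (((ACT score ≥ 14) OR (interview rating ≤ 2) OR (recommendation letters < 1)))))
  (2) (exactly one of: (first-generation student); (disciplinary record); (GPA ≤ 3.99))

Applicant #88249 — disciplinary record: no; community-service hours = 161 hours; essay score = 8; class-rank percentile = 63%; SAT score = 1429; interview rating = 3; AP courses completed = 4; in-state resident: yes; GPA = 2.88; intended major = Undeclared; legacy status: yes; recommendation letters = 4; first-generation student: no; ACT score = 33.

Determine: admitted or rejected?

Rejected

Atomic conditions:
  AP courses completed ≥ 1: 4 ≥ 1 is true
  SAT score ≥ 864: 1429 ≥ 864 is true
  legacy status: yes → true
  NOT disciplinary record: no → true
  class-rank percentile ≤ 54%: 63 ≤ 54 is false
  NOT in-state resident: yes → false
  intended major = STEM: Undeclared == STEM is false
  GPA ≥ 3.55: 2.88 ≥ 3.55 is false
  essay score = 8: 8 == 8 is true
  NOT first-generation student: no → true
  community-service hours ≤ 301 hours: 161 ≤ 301 is true
  ACT score ≥ 14: 33 ≥ 14 is true
  interview rating ≤ 2: 3 ≤ 2 is false
  recommendation letters < 1: 4 < 1 is false
  first-generation student: no → false
  disciplinary record: no → false
  GPA ≤ 3.99: 2.88 ≤ 3.99 is true
Combine:
[1.1.1.2] true → true = true
[1.1.1] true AND true = true
[1.1.2] true OR false OR false OR false = true
[1.1] true OR true = true
[1.2.1] exactly-one(false, true) = true
[1.2.2.1.1] true AND true = true
[1.2.2.1] NOT true = false
[1.2.2] NOT false = true
[1.2.3.1] true OR false OR false = true
[1.2.3] NOT true = false
[1.2] true AND true AND false = false
[1] true → false = false
[2] exactly-one(false, false, true) = true
[root] false AND true = false
Overall: false → rejected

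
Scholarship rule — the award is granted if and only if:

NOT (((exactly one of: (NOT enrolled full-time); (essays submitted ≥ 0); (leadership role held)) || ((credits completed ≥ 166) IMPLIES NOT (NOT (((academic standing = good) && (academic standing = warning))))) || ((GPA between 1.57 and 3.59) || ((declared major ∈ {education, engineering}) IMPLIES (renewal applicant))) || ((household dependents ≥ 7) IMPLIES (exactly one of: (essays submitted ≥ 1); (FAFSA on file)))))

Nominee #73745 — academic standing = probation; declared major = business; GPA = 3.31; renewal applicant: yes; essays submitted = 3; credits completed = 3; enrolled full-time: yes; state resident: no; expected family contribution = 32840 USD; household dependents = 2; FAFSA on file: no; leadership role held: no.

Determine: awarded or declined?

Declined

Atomic conditions:
  NOT enrolled full-time: yes → false
  essays submitted ≥ 0: 3 ≥ 0 is true
  leadership role held: no → false
  credits completed ≥ 166: 3 ≥ 166 is false
  academic standing = good: probation == good is false
  academic standing = warning: probation == warning is false
  GPA between 1.57 and 3.59: 3.31 in [1.57, 3.59] is true
  declared major ∈ {education, engineering}: business is not in the set → false
  renewal applicant: yes → true
  household dependents ≥ 7: 2 ≥ 7 is false
  essays submitted ≥ 1: 3 ≥ 1 is true
  FAFSA on file: no → false
Combine:
[1.1] exactly-one(false, true, false) = true
[1.2.2.1.1] false AND false = false
[1.2.2.1] NOT false = true
[1.2.2] NOT true = false
[1.2] false → false (antecedent false ⇒ implication holds) = true
[1.3.2] false → true (antecedent false ⇒ implication holds) = true
[1.3] true OR true = true
[1.4.2] exactly-one(true, false) = true
[1.4] false → true (antecedent false ⇒ implication holds) = true
[1] true OR true OR true OR true = true
[root] NOT true = false
Overall: false → declined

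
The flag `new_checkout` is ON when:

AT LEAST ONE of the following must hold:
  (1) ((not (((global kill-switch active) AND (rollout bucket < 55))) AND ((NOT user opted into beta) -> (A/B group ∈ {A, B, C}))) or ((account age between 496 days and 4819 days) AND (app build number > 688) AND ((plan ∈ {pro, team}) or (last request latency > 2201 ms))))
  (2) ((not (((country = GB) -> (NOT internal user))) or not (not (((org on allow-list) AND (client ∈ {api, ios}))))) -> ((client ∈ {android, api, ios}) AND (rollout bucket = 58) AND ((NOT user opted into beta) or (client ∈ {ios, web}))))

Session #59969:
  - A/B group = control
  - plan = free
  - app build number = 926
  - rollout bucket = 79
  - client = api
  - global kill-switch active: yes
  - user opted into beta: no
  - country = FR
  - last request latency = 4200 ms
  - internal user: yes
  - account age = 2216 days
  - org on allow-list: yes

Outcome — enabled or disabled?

Enabled

Atomic conditions:
  global kill-switch active: yes → true
  rollout bucket < 55: 79 < 55 is false
  NOT user opted into beta: no → true
  A/B group ∈ {A, B, C}: control is not in the set → false
  account age between 496 days and 4819 days: 2216 in [496, 4819] is true
  app build number > 688: 926 > 688 is true
  plan ∈ {pro, team}: free is not in the set → false
  last request latency > 2201 ms: 4200 > 2201 is true
  country = GB: FR == GB is false
  NOT internal user: yes → false
  org on allow-list: yes → true
  client ∈ {api, ios}: api is in the set → true
  client ∈ {android, api, ios}: api is in the set → true
  rollout bucket = 58: 79 == 58 is false
  client ∈ {ios, web}: api is not in the set → false
Combine:
[1.1.1.1] true AND false = false
[1.1.1] NOT false = true
[1.1.2] true → false = false
[1.1] true AND false = false
[1.2.3] false OR true = true
[1.2] true AND true AND true = true
[1] false OR true = true
[2.1.1.1] false → false (antecedent false ⇒ implication holds) = true
[2.1.1] NOT true = false
[2.1.2.1.1] true AND true = true
[2.1.2.1] NOT true = false
[2.1.2] NOT false = true
[2.1] false OR true = true
[2.2.3] true OR false = true
[2.2] true AND false AND true = false
[2] true → false = false
[root] true OR false = true
Overall: true → enabled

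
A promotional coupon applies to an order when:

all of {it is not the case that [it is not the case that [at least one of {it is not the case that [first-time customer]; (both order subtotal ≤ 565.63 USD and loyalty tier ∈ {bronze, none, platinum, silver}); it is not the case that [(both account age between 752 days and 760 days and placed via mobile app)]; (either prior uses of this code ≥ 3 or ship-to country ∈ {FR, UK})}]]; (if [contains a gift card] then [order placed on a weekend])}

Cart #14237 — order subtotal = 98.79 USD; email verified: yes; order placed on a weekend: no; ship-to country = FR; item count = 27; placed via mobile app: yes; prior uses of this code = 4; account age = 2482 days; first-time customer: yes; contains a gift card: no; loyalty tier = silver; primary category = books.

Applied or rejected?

Atomic conditions:
  first-time customer: yes → true
  order subtotal ≤ 565.63 USD: 98.79 ≤ 565.63 is true
  loyalty tier ∈ {bronze, none, platinum, silver}: silver is in the set → true
  account age between 752 days and 760 days: 2482 in [752, 760] is false
  placed via mobile app: yes → true
  prior uses of this code ≥ 3: 4 ≥ 3 is true
  ship-to country ∈ {FR, UK}: FR is in the set → true
  contains a gift card: no → false
  order placed on a weekend: no → false
Combine:
[1.1.1.1] NOT true = false
[1.1.1.2] true AND true = true
[1.1.1.3.1] false AND true = false
[1.1.1.3] NOT false = true
[1.1.1.4] true OR true = true
[1.1.1] false OR true OR true OR true = true
[1.1] NOT true = false
[1] NOT false = true
[2] false → false (antecedent false ⇒ implication holds) = true
[root] true AND true = true
Overall: true → applied

Applied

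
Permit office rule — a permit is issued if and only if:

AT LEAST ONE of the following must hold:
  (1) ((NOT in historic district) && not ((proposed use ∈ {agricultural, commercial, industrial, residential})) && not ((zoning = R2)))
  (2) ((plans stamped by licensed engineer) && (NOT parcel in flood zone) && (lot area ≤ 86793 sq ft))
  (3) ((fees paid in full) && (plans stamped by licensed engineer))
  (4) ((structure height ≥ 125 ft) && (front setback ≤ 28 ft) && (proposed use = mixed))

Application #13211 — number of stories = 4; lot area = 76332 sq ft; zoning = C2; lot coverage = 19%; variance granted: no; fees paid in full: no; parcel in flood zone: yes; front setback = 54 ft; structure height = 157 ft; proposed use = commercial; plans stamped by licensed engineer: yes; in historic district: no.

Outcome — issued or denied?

Denied

Atomic conditions:
  NOT in historic district: no → true
  proposed use ∈ {agricultural, commercial, industrial, residential}: commercial is in the set → true
  zoning = R2: C2 == R2 is false
  plans stamped by licensed engineer: yes → true
  NOT parcel in flood zone: yes → false
  lot area ≤ 86793 sq ft: 76332 ≤ 86793 is true
  fees paid in full: no → false
  structure height ≥ 125 ft: 157 ≥ 125 is true
  front setback ≤ 28 ft: 54 ≤ 28 is false
  proposed use = mixed: commercial == mixed is false
Combine:
[1.2] NOT true = false
[1.3] NOT false = true
[1] true AND false AND true = false
[2] true AND false AND true = false
[3] false AND true = false
[4] true AND false AND false = false
[root] false OR false OR false OR false = false
Overall: false → denied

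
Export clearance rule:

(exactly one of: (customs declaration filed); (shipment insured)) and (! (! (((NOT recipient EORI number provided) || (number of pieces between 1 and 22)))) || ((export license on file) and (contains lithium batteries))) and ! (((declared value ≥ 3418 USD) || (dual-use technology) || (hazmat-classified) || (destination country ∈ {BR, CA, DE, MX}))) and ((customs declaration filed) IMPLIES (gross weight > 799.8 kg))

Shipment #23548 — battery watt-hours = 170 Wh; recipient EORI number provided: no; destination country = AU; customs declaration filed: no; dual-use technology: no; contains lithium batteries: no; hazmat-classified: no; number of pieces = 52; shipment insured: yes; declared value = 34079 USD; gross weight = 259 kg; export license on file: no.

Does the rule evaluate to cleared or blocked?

Atomic conditions:
  customs declaration filed: no → false
  shipment insured: yes → true
  NOT recipient EORI number provided: no → true
  number of pieces between 1 and 22: 52 in [1, 22] is false
  export license on file: no → false
  contains lithium batteries: no → false
  declared value ≥ 3418 USD: 34079 ≥ 3418 is true
  dual-use technology: no → false
  hazmat-classified: no → false
  destination country ∈ {BR, CA, DE, MX}: AU is not in the set → false
  gross weight > 799.8 kg: 259 > 799.8 is false
Combine:
[1] exactly-one(false, true) = true
[2.1.1.1] true OR false = true
[2.1.1] NOT true = false
[2.1] NOT false = true
[2.2] false AND false = false
[2] true OR false = true
[3.1] true OR false OR false OR false = true
[3] NOT true = false
[4] false → false (antecedent false ⇒ implication holds) = true
[root] true AND true AND false AND true = false
Overall: false → blocked

Blocked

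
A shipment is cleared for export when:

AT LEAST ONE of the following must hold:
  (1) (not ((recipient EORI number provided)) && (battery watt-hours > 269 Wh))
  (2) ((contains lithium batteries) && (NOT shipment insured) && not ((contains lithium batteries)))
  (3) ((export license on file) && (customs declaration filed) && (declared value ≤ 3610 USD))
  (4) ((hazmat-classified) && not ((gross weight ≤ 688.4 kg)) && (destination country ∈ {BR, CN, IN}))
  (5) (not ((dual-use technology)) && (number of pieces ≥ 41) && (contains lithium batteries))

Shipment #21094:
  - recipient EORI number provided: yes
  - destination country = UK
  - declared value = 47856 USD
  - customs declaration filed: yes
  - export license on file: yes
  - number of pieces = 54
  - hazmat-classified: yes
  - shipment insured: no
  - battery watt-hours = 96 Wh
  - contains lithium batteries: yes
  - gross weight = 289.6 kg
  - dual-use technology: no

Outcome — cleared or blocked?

Atomic conditions:
  recipient EORI number provided: yes → true
  battery watt-hours > 269 Wh: 96 > 269 is false
  contains lithium batteries: yes → true
  NOT shipment insured: no → true
  export license on file: yes → true
  customs declaration filed: yes → true
  declared value ≤ 3610 USD: 47856 ≤ 3610 is false
  hazmat-classified: yes → true
  gross weight ≤ 688.4 kg: 289.6 ≤ 688.4 is true
  destination country ∈ {BR, CN, IN}: UK is not in the set → false
  dual-use technology: no → false
  number of pieces ≥ 41: 54 ≥ 41 is true
Combine:
[1.1] NOT true = false
[1] false AND false = false
[2.3] NOT true = false
[2] true AND true AND false = false
[3] true AND true AND false = false
[4.2] NOT true = false
[4] true AND false AND false = false
[5.1] NOT false = true
[5] true AND true AND true = true
[root] false OR false OR false OR false OR true = true
Overall: true → cleared

Cleared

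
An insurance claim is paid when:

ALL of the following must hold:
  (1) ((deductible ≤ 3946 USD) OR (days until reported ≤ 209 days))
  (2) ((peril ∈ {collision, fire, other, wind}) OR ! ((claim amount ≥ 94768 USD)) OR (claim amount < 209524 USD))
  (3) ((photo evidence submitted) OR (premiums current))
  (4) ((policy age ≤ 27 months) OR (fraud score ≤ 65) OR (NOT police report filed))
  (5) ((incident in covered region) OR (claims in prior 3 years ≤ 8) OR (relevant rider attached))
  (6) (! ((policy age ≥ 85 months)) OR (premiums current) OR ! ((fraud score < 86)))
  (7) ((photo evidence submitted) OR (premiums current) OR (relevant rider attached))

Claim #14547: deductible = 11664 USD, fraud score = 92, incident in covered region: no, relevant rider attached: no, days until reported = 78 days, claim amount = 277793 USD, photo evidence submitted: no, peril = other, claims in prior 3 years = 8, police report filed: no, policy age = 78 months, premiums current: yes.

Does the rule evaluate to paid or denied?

Paid

Atomic conditions:
  deductible ≤ 3946 USD: 11664 ≤ 3946 is false
  days until reported ≤ 209 days: 78 ≤ 209 is true
  peril ∈ {collision, fire, other, wind}: other is in the set → true
  claim amount ≥ 94768 USD: 277793 ≥ 94768 is true
  claim amount < 209524 USD: 277793 < 209524 is false
  photo evidence submitted: no → false
  premiums current: yes → true
  policy age ≤ 27 months: 78 ≤ 27 is false
  fraud score ≤ 65: 92 ≤ 65 is false
  NOT police report filed: no → true
  incident in covered region: no → false
  claims in prior 3 years ≤ 8: 8 ≤ 8 is true
  relevant rider attached: no → false
  policy age ≥ 85 months: 78 ≥ 85 is false
  fraud score < 86: 92 < 86 is false
Combine:
[1] false OR true = true
[2.2] NOT true = false
[2] true OR false OR false = true
[3] false OR true = true
[4] false OR false OR true = true
[5] false OR true OR false = true
[6.1] NOT false = true
[6.3] NOT false = true
[6] true OR true OR true = true
[7] false OR true OR false = true
[root] true AND true AND true AND true AND true AND true AND true = true
Overall: true → paid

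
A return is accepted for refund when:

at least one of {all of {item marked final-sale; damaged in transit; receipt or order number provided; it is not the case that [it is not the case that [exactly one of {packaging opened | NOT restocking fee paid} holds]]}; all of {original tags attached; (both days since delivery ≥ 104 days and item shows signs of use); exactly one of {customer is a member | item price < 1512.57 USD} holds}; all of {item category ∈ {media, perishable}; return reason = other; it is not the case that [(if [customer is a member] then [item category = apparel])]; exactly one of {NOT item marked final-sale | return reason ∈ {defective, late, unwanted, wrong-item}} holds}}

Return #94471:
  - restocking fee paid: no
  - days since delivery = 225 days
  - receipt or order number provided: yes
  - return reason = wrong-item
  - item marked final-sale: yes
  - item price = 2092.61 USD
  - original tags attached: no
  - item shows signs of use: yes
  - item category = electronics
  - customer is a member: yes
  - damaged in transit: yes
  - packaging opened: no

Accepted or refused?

Accepted

Atomic conditions:
  item marked final-sale: yes → true
  damaged in transit: yes → true
  receipt or order number provided: yes → true
  packaging opened: no → false
  NOT restocking fee paid: no → true
  original tags attached: no → false
  days since delivery ≥ 104 days: 225 ≥ 104 is true
  item shows signs of use: yes → true
  customer is a member: yes → true
  item price < 1512.57 USD: 2092.61 < 1512.57 is false
  item category ∈ {media, perishable}: electronics is not in the set → false
  return reason = other: wrong-item == other is false
  item category = apparel: electronics == apparel is false
  NOT item marked final-sale: yes → false
  return reason ∈ {defective, late, unwanted, wrong-item}: wrong-item is in the set → true
Combine:
[1.4.1.1] exactly-one(false, true) = true
[1.4.1] NOT true = false
[1.4] NOT false = true
[1] true AND true AND true AND true = true
[2.2] true AND true = true
[2.3] exactly-one(true, false) = true
[2] false AND true AND true = false
[3.3.1] true → false = false
[3.3] NOT false = true
[3.4] exactly-one(false, true) = true
[3] false AND false AND true AND true = false
[root] true OR false OR false = true
Overall: true → accepted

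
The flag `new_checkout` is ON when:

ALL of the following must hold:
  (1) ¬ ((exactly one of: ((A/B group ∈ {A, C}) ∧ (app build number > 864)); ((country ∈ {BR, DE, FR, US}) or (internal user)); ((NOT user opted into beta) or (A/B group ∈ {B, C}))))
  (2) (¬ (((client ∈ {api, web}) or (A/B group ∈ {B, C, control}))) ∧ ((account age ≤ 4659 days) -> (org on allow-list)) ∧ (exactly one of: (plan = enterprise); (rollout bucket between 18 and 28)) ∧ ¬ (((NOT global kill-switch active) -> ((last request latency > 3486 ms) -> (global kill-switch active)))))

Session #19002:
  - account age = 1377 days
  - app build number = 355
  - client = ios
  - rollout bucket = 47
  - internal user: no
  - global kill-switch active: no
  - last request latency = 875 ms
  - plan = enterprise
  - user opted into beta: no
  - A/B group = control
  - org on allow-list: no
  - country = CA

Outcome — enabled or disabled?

Disabled

Atomic conditions:
  A/B group ∈ {A, C}: control is not in the set → false
  app build number > 864: 355 > 864 is false
  country ∈ {BR, DE, FR, US}: CA is not in the set → false
  internal user: no → false
  NOT user opted into beta: no → true
  A/B group ∈ {B, C}: control is not in the set → false
  client ∈ {api, web}: ios is not in the set → false
  A/B group ∈ {B, C, control}: control is in the set → true
  account age ≤ 4659 days: 1377 ≤ 4659 is true
  org on allow-list: no → false
  plan = enterprise: enterprise == enterprise is true
  rollout bucket between 18 and 28: 47 in [18, 28] is false
  NOT global kill-switch active: no → true
  last request latency > 3486 ms: 875 > 3486 is false
  global kill-switch active: no → false
Combine:
[1.1.1] false AND false = false
[1.1.2] false OR false = false
[1.1.3] true OR false = true
[1.1] exactly-one(false, false, true) = true
[1] NOT true = false
[2.1.1] false OR true = true
[2.1] NOT true = false
[2.2] true → false = false
[2.3] exactly-one(true, false) = true
[2.4.1.2] false → false (antecedent false ⇒ implication holds) = true
[2.4.1] true → true = true
[2.4] NOT true = false
[2] false AND false AND true AND false = false
[root] false AND false = false
Overall: false → disabled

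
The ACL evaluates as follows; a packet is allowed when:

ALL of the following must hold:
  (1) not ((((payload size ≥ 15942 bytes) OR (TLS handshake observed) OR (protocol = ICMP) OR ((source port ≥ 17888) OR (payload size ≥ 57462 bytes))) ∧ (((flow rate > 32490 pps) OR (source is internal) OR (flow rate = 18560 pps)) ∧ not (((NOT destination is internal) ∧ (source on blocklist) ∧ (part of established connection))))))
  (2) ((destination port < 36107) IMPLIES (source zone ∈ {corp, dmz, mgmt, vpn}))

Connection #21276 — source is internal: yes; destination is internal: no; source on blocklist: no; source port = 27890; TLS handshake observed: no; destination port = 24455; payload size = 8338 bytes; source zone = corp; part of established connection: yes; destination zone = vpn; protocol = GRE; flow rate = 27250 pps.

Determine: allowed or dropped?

Dropped

Atomic conditions:
  payload size ≥ 15942 bytes: 8338 ≥ 15942 is false
  TLS handshake observed: no → false
  protocol = ICMP: GRE == ICMP is false
  source port ≥ 17888: 27890 ≥ 17888 is true
  payload size ≥ 57462 bytes: 8338 ≥ 57462 is false
  flow rate > 32490 pps: 27250 > 32490 is false
  source is internal: yes → true
  flow rate = 18560 pps: 27250 == 18560 is false
  NOT destination is internal: no → true
  source on blocklist: no → false
  part of established connection: yes → true
  destination port < 36107: 24455 < 36107 is true
  source zone ∈ {corp, dmz, mgmt, vpn}: corp is in the set → true
Combine:
[1.1.1.4] true OR false = true
[1.1.1] false OR false OR false OR true = true
[1.1.2.1] false OR true OR false = true
[1.1.2.2.1] true AND false AND true = false
[1.1.2.2] NOT false = true
[1.1.2] true AND true = true
[1.1] true AND true = true
[1] NOT true = false
[2] true → true = true
[root] false AND true = false
Overall: false → dropped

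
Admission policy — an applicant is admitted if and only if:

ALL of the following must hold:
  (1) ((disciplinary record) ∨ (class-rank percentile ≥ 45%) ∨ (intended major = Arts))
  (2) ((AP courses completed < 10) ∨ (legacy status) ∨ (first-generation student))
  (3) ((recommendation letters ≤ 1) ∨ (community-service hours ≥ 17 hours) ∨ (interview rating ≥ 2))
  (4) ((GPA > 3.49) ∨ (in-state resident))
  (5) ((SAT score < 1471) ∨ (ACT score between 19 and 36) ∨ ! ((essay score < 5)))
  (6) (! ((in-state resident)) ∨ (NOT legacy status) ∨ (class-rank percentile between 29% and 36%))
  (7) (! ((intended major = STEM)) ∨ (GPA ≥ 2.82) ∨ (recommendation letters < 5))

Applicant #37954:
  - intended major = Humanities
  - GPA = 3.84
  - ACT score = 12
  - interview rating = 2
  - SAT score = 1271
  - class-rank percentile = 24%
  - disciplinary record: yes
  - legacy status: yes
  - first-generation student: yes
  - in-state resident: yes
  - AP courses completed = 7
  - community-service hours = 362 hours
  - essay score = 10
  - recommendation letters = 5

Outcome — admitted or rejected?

Rejected

Atomic conditions:
  disciplinary record: yes → true
  class-rank percentile ≥ 45%: 24 ≥ 45 is false
  intended major = Arts: Humanities == Arts is false
  AP courses completed < 10: 7 < 10 is true
  legacy status: yes → true
  first-generation student: yes → true
  recommendation letters ≤ 1: 5 ≤ 1 is false
  community-service hours ≥ 17 hours: 362 ≥ 17 is true
  interview rating ≥ 2: 2 ≥ 2 is true
  GPA > 3.49: 3.84 > 3.49 is true
  in-state resident: yes → true
  SAT score < 1471: 1271 < 1471 is true
  ACT score between 19 and 36: 12 in [19, 36] is false
  essay score < 5: 10 < 5 is false
  NOT legacy status: yes → false
  class-rank percentile between 29% and 36%: 24 in [29, 36] is false
  intended major = STEM: Humanities == STEM is false
  GPA ≥ 2.82: 3.84 ≥ 2.82 is true
  recommendation letters < 5: 5 < 5 is false
Combine:
[1] true OR false OR false = true
[2] true OR true OR true = true
[3] false OR true OR true = true
[4] true OR true = true
[5.3] NOT false = true
[5] true OR false OR true = true
[6.1] NOT true = false
[6] false OR false OR false = false
[7.1] NOT false = true
[7] true OR true OR false = true
[root] true AND true AND true AND true AND true AND false AND true = false
Overall: false → rejected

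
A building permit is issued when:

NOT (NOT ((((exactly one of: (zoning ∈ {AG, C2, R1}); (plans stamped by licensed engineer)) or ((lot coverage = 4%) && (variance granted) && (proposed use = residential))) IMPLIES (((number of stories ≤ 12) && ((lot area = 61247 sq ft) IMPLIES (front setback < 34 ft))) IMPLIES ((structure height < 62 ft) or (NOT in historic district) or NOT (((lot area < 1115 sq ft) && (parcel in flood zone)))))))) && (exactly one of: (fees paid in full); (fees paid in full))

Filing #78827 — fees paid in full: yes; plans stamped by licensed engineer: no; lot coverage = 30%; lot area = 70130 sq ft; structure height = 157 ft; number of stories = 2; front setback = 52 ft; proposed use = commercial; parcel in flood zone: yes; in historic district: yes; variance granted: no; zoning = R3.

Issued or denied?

Denied

Atomic conditions:
  zoning ∈ {AG, C2, R1}: R3 is not in the set → false
  plans stamped by licensed engineer: no → false
  lot coverage = 4%: 30 == 4 is false
  variance granted: no → false
  proposed use = residential: commercial == residential is false
  number of stories ≤ 12: 2 ≤ 12 is true
  lot area = 61247 sq ft: 70130 == 61247 is false
  front setback < 34 ft: 52 < 34 is false
  structure height < 62 ft: 157 < 62 is false
  NOT in historic district: yes → false
  lot area < 1115 sq ft: 70130 < 1115 is false
  parcel in flood zone: yes → true
  fees paid in full: yes → true
Combine:
[1.1.1.1.1] exactly-one(false, false) = false
[1.1.1.1.2] false AND false AND false = false
[1.1.1.1] false OR false = false
[1.1.1.2.1.2] false → false (antecedent false ⇒ implication holds) = true
[1.1.1.2.1] true AND true = true
[1.1.1.2.2.3.1] false AND true = false
[1.1.1.2.2.3] NOT false = true
[1.1.1.2.2] false OR false OR true = true
[1.1.1.2] true → true = true
[1.1.1] false → true (antecedent false ⇒ implication holds) = true
[1.1] NOT true = false
[1] NOT false = true
[2] exactly-one(true, true) = false
[root] true AND false = false
Overall: false → denied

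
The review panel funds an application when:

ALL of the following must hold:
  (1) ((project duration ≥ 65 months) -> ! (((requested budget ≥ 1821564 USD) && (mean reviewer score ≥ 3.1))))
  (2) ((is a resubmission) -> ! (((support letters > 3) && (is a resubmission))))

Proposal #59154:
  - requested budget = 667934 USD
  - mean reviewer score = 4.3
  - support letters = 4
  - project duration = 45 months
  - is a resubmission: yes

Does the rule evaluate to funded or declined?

Declined

Atomic conditions:
  project duration ≥ 65 months: 45 ≥ 65 is false
  requested budget ≥ 1821564 USD: 667934 ≥ 1821564 is false
  mean reviewer score ≥ 3.1: 4.3 ≥ 3.1 is true
  is a resubmission: yes → true
  support letters > 3: 4 > 3 is true
Combine:
[1.2.1] false AND true = false
[1.2] NOT false = true
[1] false → true (antecedent false ⇒ implication holds) = true
[2.2.1] true AND true = true
[2.2] NOT true = false
[2] true → false = false
[root] true AND false = false
Overall: false → declined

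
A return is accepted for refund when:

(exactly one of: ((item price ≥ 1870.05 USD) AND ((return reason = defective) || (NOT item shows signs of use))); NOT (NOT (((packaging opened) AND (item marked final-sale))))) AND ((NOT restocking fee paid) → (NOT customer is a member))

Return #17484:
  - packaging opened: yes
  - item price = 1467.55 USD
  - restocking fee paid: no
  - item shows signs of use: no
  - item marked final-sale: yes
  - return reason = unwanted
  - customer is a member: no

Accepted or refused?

Accepted

Atomic conditions:
  item price ≥ 1870.05 USD: 1467.55 ≥ 1870.05 is false
  return reason = defective: unwanted == defective is false
  NOT item shows signs of use: no → true
  packaging opened: yes → true
  item marked final-sale: yes → true
  NOT restocking fee paid: no → true
  NOT customer is a member: no → true
Combine:
[1.1.2] false OR true = true
[1.1] false AND true = false
[1.2.1.1] true AND true = true
[1.2.1] NOT true = false
[1.2] NOT false = true
[1] exactly-one(false, true) = true
[2] true → true = true
[root] true AND true = true
Overall: true → accepted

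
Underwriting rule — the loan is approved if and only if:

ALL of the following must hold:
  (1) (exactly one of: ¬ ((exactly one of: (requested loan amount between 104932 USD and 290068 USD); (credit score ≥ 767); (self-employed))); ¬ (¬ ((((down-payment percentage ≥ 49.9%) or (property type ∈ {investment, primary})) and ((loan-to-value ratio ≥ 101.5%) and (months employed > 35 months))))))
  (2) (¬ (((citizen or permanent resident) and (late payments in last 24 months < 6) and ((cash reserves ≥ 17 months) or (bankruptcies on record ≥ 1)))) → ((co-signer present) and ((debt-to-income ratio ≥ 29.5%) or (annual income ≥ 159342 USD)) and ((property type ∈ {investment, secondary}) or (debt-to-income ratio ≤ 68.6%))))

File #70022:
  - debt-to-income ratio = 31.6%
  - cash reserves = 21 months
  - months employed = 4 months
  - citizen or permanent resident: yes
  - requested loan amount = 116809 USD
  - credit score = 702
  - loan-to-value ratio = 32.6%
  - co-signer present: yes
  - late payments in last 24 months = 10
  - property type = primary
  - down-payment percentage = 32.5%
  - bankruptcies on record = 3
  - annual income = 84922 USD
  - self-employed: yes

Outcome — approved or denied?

Atomic conditions:
  requested loan amount between 104932 USD and 290068 USD: 116809 in [104932, 290068] is true
  credit score ≥ 767: 702 ≥ 767 is false
  self-employed: yes → true
  down-payment percentage ≥ 49.9%: 32.5 ≥ 49.9 is false
  property type ∈ {investment, primary}: primary is in the set → true
  loan-to-value ratio ≥ 101.5%: 32.6 ≥ 101.5 is false
  months employed > 35 months: 4 > 35 is false
  citizen or permanent resident: yes → true
  late payments in last 24 months < 6: 10 < 6 is false
  cash reserves ≥ 17 months: 21 ≥ 17 is true
  bankruptcies on record ≥ 1: 3 ≥ 1 is true
  co-signer present: yes → true
  debt-to-income ratio ≥ 29.5%: 31.6 ≥ 29.5 is true
  annual income ≥ 159342 USD: 84922 ≥ 159342 is false
  property type ∈ {investment, secondary}: primary is not in the set → false
  debt-to-income ratio ≤ 68.6%: 31.6 ≤ 68.6 is true
Combine:
[1.1.1] exactly-one(true, false, true) = false
[1.1] NOT false = true
[1.2.1.1.1] false OR true = true
[1.2.1.1.2] false AND false = false
[1.2.1.1] true AND false = false
[1.2.1] NOT false = true
[1.2] NOT true = false
[1] exactly-one(true, false) = true
[2.1.1.3] true OR true = true
[2.1.1] true AND false AND true = false
[2.1] NOT false = true
[2.2.2] true OR false = true
[2.2.3] false OR true = true
[2.2] true AND true AND true = true
[2] true → true = true
[root] true AND true = true
Overall: true → approved

Approved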